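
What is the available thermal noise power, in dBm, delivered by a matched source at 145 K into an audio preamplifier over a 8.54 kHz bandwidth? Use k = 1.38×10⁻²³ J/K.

−137.7 dBm

P_n = kTB = 1.38×10⁻²³ × 145 × 8.54×10³ = 1.71×10⁻¹⁷ W
In dBm: 10 log₁₀(1.71×10⁻¹⁷ / 10⁻³) = −137.7 dBm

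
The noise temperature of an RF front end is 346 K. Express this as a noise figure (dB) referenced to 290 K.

3.41 dB

F = 1 + T_e/T₀ = 1 + 346/290 = 2.1931
NF = 10 log₁₀(2.1931) = 3.41 dB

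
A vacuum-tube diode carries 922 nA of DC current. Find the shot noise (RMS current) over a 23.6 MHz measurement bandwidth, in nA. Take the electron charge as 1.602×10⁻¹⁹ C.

2.64 nA

I_n = √(2qI·B)
2qI·B = 2 × 1.602×10⁻¹⁹ × 9.22×10⁻⁷ × 2.36×10⁷ = 6.97×10⁻¹⁸ A²
I_n = √(6.97×10⁻¹⁸) = 2.64×10⁻⁹ A = 2.64 nA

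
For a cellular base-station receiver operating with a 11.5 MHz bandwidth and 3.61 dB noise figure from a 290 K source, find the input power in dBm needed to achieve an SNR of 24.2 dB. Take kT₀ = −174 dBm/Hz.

Sensitivity = −174 + 10 log₁₀(B) + NF + SNR_min
= −174 + 70.61 + 3.61 + 24.2
= −75.58 dBm → −75.6 dBm

−75.6 dBm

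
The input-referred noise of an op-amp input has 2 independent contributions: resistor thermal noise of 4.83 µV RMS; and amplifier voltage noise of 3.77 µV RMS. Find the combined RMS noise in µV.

Uncorrelated sources add in power (mean-square): V_tot = √(ΣV_i²)
V_tot = √[(4.83×10⁻⁶)² + (3.77×10⁻⁶)²] = 6.13×10⁻⁶ V = 6.13 µV

6.13 µV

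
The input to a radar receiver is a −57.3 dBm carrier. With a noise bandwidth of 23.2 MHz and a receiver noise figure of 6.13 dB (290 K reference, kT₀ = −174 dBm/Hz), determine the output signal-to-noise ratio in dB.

Noise floor: N = −174 + 10 log₁₀(B) + NF
10 log₁₀(2.32×10⁷) = 73.65 dB
N = −174 + 73.65 + 6.13 = −94.22 dBm
SNR = P_sig − N = −57.3 − (−94.22) = 36.92 dB → 36.9 dB

36.9 dB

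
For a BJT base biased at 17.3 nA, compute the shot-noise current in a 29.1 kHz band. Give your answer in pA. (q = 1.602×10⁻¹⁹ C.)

12.7 pA

I_n = √(2qI·B)
2qI·B = 2 × 1.602×10⁻¹⁹ × 1.73×10⁻⁸ × 2.91×10⁴ = 1.61×10⁻²² A²
I_n = √(1.61×10⁻²²) = 1.27×10⁻¹¹ A = 12.7 pA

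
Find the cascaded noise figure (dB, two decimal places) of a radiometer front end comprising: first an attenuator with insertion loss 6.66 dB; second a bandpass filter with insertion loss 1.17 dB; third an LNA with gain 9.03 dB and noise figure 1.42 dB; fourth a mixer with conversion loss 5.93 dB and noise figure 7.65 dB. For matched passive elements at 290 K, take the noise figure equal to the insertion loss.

10.82 dB

Convert to linear (a loss of L dB is a gain of −L dB): F_i = 10^(NF_i/10), G_i = 10^(G_i,dB/10)
  Stage 1: F_1 = 10^(6.66/10) = 4.634, G_1 = 10^(−6.66/10) = 0.2158
  Stage 2: F_2 = 10^(1.17/10) = 1.309, G_2 = 10^(−1.17/10) = 0.7638
  Stage 3: F_3 = 10^(1.42/10) = 1.387, G_3 = 10^(9.03/10) = 7.998
  Stage 4: F_4 = 10^(7.65/10) = 5.821, G_4 = 10^(−5.93/10) = 0.2553
Friis cascade:
  F = 4.634 + (1.309 − 1)/0.2158 + (1.387 − 1)/0.1648 + (5.821 − 1)/1.318 = 12.07
NF = 10 log₁₀(12.07) = 10.82 dB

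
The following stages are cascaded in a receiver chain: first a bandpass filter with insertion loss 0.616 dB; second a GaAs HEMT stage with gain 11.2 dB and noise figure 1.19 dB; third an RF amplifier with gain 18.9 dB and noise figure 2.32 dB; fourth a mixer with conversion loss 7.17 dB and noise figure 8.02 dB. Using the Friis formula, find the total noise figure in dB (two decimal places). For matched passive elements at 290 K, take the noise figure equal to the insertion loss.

Convert to linear (a loss of L dB is a gain of −L dB): F_i = 10^(NF_i/10), G_i = 10^(G_i,dB/10)
  Stage 1: F_1 = 10^(0.616/10) = 1.152, G_1 = 10^(−0.616/10) = 0.8678
  Stage 2: F_2 = 10^(1.19/10) = 1.315, G_2 = 10^(11.2/10) = 13.18
  Stage 3: F_3 = 10^(2.32/10) = 1.706, G_3 = 10^(18.9/10) = 77.62
  Stage 4: F_4 = 10^(8.02/10) = 6.339, G_4 = 10^(−7.17/10) = 0.1919
Friis cascade:
  F = 1.152 + (1.315 − 1)/0.8678 + (1.706 − 1)/11.44 + (6.339 − 1)/888.0 = 1.583
NF = 10 log₁₀(1.583) = 2.00 dB

2.00 dB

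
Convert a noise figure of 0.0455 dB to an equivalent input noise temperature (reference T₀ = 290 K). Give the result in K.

3.05 K

F = 10^(0.0455/10) = 1.01053
T_e = (F − 1)·T₀ = (1.01053 − 1) × 290 = 3.05 K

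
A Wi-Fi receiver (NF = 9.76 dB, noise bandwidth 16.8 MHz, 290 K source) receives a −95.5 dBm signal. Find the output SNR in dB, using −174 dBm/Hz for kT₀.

Noise floor: N = −174 + 10 log₁₀(B) + NF
10 log₁₀(1.68×10⁷) = 72.25 dB
N = −174 + 72.25 + 9.76 = −91.99 dBm
SNR = P_sig − N = −95.5 − (−91.99) = −3.51 dB → −3.5 dB

−3.5 dB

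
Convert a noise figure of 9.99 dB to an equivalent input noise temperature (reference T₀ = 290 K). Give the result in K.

F = 10^(9.99/10) = 9.977
T_e = (F − 1)·T₀ = (9.977 − 1) × 290 = 2603 K

2603 K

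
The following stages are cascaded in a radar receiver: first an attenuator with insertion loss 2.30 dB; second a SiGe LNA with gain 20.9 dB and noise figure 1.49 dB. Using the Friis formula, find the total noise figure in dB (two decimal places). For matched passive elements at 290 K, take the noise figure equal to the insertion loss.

Convert to linear (a loss of L dB is a gain of −L dB): F_i = 10^(NF_i/10), G_i = 10^(G_i,dB/10)
  Stage 1: F_1 = 10^(2.30/10) = 1.698, G_1 = 10^(−2.30/10) = 0.5888
  Stage 2: F_2 = 10^(1.49/10) = 1.409, G_2 = 10^(20.9/10) = 123.0
Friis cascade:
  F = 1.698 + (1.409 − 1)/0.5888 = 2.393
NF = 10 log₁₀(2.393) = 3.79 dB

3.79 dB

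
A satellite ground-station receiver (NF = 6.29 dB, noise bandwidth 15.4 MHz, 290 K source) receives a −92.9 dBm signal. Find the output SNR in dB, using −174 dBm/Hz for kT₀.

2.9 dB

Noise floor: N = −174 + 10 log₁₀(B) + NF
10 log₁₀(1.54×10⁷) = 71.88 dB
N = −174 + 71.88 + 6.29 = −95.83 dBm
SNR = P_sig − N = −92.9 − (−95.83) = 2.93 dB → 2.9 dB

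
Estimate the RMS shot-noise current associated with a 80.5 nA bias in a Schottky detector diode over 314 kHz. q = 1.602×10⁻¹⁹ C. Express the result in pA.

90.0 pA

I_n = √(2qI·B)
2qI·B = 2 × 1.602×10⁻¹⁹ × 8.05×10⁻⁸ × 3.14×10⁵ = 8.10×10⁻²¹ A²
I_n = √(8.10×10⁻²¹) = 9.00×10⁻¹¹ A = 90.0 pA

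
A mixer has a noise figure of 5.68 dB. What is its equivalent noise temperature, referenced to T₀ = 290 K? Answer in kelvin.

F = 10^(5.68/10) = 3.69828
T_e = (F − 1)·T₀ = (3.69828 − 1) × 290 = 783 K

783 K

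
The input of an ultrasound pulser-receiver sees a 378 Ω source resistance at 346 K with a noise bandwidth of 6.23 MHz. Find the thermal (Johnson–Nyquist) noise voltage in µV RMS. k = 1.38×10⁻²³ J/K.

V_n = √(4kTRB)
4kTRB = 4 × 1.38×10⁻²³ × 346 × 3.78×10² × 6.23×10⁶ = 4.50×10⁻¹¹ V²
V_n = √(4.50×10⁻¹¹) = 6.71×10⁻⁶ V = 6.71 µV

6.71 µV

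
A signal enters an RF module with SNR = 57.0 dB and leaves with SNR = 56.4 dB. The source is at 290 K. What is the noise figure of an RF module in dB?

0.6 dB

NF (dB) = SNR_in(dB) − SNR_out(dB) when the source is at T₀
NF = 57.0 − 56.4 = 0.6 dB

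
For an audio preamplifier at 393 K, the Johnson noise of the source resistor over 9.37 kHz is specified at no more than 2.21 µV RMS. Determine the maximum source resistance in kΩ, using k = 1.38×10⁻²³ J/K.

24.0 kΩ

Johnson–Nyquist: V_n = √(4kTRB) ⇒ R = V_n² / (4kTB)
4kTB = 4 × 1.38×10⁻²³ × 393 × 9.37×10³ = 2.03×10⁻¹⁶
R = (2.21×10⁻⁶)² / 2.03×10⁻¹⁶ = 2.40×10⁴ Ω = 24.0 kΩ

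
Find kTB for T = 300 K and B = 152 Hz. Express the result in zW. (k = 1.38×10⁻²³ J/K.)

629 zW

P_n = kTB = 1.38×10⁻²³ × 300 × 1.52×10² = 6.29×10⁻¹⁹ W = 629 zW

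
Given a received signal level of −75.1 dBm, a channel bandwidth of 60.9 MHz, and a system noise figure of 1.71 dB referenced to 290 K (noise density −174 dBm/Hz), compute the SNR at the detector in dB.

19.3 dB

Noise floor: N = −174 + 10 log₁₀(B) + NF
10 log₁₀(6.09×10⁷) = 77.85 dB
N = −174 + 77.85 + 1.71 = −94.44 dBm
SNR = P_sig − N = −75.1 − (−94.44) = 19.34 dB → 19.3 dB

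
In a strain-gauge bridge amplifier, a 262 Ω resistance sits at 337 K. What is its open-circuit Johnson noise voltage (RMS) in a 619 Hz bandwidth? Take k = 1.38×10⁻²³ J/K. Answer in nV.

V_n = √(4kTRB)
4kTRB = 4 × 1.38×10⁻²³ × 337 × 2.62×10² × 6.19×10² = 3.02×10⁻¹⁵ V²
V_n = √(3.02×10⁻¹⁵) = 5.49×10⁻⁸ V = 54.9 nV

54.9 nV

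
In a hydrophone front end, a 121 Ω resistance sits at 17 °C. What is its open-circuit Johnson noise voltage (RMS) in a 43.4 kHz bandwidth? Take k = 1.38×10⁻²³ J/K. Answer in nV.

290 nV

T = 17 °C + 273.15 = 290.15 K
V_n = √(4kTRB)
4kTRB = 4 × 1.38×10⁻²³ × 290.15 × 1.21×10² × 4.34×10⁴ = 8.41×10⁻¹⁴ V²
V_n = √(8.41×10⁻¹⁴) = 2.90×10⁻⁷ V = 290 nV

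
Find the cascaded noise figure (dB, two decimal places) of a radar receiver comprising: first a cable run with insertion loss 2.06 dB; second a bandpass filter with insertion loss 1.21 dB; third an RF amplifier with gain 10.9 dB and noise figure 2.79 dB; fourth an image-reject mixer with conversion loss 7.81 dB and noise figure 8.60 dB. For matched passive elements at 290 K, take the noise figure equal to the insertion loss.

7.09 dB

Convert to linear (a loss of L dB is a gain of −L dB): F_i = 10^(NF_i/10), G_i = 10^(G_i,dB/10)
  Stage 1: F_1 = 10^(2.06/10) = 1.607, G_1 = 10^(−2.06/10) = 0.6223
  Stage 2: F_2 = 10^(1.21/10) = 1.321, G_2 = 10^(−1.21/10) = 0.7568
  Stage 3: F_3 = 10^(2.79/10) = 1.901, G_3 = 10^(10.9/10) = 12.30
  Stage 4: F_4 = 10^(8.60/10) = 7.244, G_4 = 10^(−7.81/10) = 0.1656
Friis cascade:
  F = 1.607 + (1.321 − 1)/0.6223 + (1.901 − 1)/0.4710 + (7.244 − 1)/5.794 = 5.114
NF = 10 log₁₀(5.114) = 7.09 dB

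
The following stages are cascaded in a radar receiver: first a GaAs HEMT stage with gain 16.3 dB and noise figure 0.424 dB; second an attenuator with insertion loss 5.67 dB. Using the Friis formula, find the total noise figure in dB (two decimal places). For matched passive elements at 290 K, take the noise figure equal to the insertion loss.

0.67 dB

Convert to linear (a loss of L dB is a gain of −L dB): F_i = 10^(NF_i/10), G_i = 10^(G_i,dB/10)
  Stage 1: F_1 = 10^(0.424/10) = 1.103, G_1 = 10^(16.3/10) = 42.66
  Stage 2: F_2 = 10^(5.67/10) = 3.690, G_2 = 10^(−5.67/10) = 0.2710
Friis cascade:
  F = 1.103 + (3.690 − 1)/42.66 = 1.166
NF = 10 log₁₀(1.166) = 0.67 dB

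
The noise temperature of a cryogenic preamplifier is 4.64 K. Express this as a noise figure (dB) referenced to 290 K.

F = 1 + T_e/T₀ = 1 + 4.64/290 = 1.016
NF = 10 log₁₀(1.016) = 0.069 dB

0.069 dB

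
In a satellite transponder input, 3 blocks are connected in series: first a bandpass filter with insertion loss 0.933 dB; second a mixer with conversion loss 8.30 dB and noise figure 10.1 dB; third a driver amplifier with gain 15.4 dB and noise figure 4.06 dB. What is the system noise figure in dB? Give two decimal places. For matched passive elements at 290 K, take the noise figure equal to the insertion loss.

14.09 dB

Convert to linear (a loss of L dB is a gain of −L dB): F_i = 10^(NF_i/10), G_i = 10^(G_i,dB/10)
  Stage 1: F_1 = 10^(0.933/10) = 1.240, G_1 = 10^(−0.933/10) = 0.8067
  Stage 2: F_2 = 10^(10.1/10) = 10.23, G_2 = 10^(−8.30/10) = 0.1479
  Stage 3: F_3 = 10^(4.06/10) = 2.547, G_3 = 10^(15.4/10) = 34.67
Friis cascade:
  F = 1.240 + (10.23 − 1)/0.8067 + (2.547 − 1)/0.1193 = 25.65
NF = 10 log₁₀(25.65) = 14.09 dB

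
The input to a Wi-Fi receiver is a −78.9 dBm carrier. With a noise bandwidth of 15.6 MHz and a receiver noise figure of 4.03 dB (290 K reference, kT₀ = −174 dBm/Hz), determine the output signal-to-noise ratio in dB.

19.1 dB

Noise floor: N = −174 + 10 log₁₀(B) + NF
10 log₁₀(1.56×10⁷) = 71.93 dB
N = −174 + 71.93 + 4.03 = −98.04 dBm
SNR = P_sig − N = −78.9 − (−98.04) = 19.14 dB → 19.1 dB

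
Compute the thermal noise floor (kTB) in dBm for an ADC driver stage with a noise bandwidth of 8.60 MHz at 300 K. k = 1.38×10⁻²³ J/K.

P_n = kTB = 1.38×10⁻²³ × 300 × 8.60×10⁶ = 3.56×10⁻¹⁴ W
In dBm: 10 log₁₀(3.56×10⁻¹⁴ / 10⁻³) = −104.5 dBm

−104.5 dBm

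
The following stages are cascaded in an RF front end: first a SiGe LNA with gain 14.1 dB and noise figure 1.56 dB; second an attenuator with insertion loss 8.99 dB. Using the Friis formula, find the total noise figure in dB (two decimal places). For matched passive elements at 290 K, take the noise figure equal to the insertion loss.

2.31 dB

Convert to linear (a loss of L dB is a gain of −L dB): F_i = 10^(NF_i/10), G_i = 10^(G_i,dB/10)
  Stage 1: F_1 = 10^(1.56/10) = 1.432, G_1 = 10^(14.1/10) = 25.70
  Stage 2: F_2 = 10^(8.99/10) = 7.925, G_2 = 10^(−8.99/10) = 0.1262
Friis cascade:
  F = 1.432 + (7.925 − 1)/25.70 = 1.702
NF = 10 log₁₀(1.702) = 2.31 dB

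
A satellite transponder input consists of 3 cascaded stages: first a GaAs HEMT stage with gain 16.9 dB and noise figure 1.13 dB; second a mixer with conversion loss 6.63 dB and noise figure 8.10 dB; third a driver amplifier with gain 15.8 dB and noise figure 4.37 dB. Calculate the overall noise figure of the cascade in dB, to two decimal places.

1.96 dB

Convert to linear (a loss of L dB is a gain of −L dB): F_i = 10^(NF_i/10), G_i = 10^(G_i,dB/10)
  Stage 1: F_1 = 10^(1.13/10) = 1.297, G_1 = 10^(16.9/10) = 48.98
  Stage 2: F_2 = 10^(8.10/10) = 6.457, G_2 = 10^(−6.63/10) = 0.2173
  Stage 3: F_3 = 10^(4.37/10) = 2.735, G_3 = 10^(15.8/10) = 38.02
Friis cascade:
  F = 1.297 + (6.457 − 1)/48.98 + (2.735 − 1)/10.64 = 1.572
NF = 10 log₁₀(1.572) = 1.96 dB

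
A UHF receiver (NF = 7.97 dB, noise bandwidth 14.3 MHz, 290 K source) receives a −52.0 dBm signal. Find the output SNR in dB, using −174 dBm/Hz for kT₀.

42.5 dB

Noise floor: N = −174 + 10 log₁₀(B) + NF
10 log₁₀(1.43×10⁷) = 71.55 dB
N = −174 + 71.55 + 7.97 = −94.48 dBm
SNR = P_sig − N = −52.0 − (−94.48) = 42.48 dB → 42.5 dB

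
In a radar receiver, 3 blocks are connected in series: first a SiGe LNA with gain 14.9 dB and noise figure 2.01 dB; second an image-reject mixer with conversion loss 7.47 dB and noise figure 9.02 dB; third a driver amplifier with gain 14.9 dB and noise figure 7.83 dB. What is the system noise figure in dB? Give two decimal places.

4.36 dB

Convert to linear (a loss of L dB is a gain of −L dB): F_i = 10^(NF_i/10), G_i = 10^(G_i,dB/10)
  Stage 1: F_1 = 10^(2.01/10) = 1.589, G_1 = 10^(14.9/10) = 30.90
  Stage 2: F_2 = 10^(9.02/10) = 7.980, G_2 = 10^(−7.47/10) = 0.1791
  Stage 3: F_3 = 10^(7.83/10) = 6.067, G_3 = 10^(14.9/10) = 30.90
Friis cascade:
  F = 1.589 + (7.980 − 1)/30.90 + (6.067 − 1)/5.534 = 2.730
NF = 10 log₁₀(2.730) = 4.36 dB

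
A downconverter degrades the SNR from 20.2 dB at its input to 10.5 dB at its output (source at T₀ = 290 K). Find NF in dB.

9.7 dB

NF (dB) = SNR_in(dB) − SNR_out(dB) when the source is at T₀
NF = 20.2 − 10.5 = 9.7 dB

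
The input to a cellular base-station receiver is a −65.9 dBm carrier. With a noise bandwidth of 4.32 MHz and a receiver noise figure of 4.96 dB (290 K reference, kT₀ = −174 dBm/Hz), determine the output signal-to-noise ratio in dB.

36.8 dB

Noise floor: N = −174 + 10 log₁₀(B) + NF
10 log₁₀(4.32×10⁶) = 66.35 dB
N = −174 + 66.35 + 4.96 = −102.69 dBm
SNR = P_sig − N = −65.9 − (−102.69) = 36.79 dB → 36.8 dB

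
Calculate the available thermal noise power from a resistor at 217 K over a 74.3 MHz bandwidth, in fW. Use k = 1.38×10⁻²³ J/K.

222 fW

P_n = kTB = 1.38×10⁻²³ × 217 × 7.43×10⁷ = 2.22×10⁻¹³ W = 222 fW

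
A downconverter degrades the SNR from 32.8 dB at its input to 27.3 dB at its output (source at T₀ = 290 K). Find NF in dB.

NF (dB) = SNR_in(dB) − SNR_out(dB) when the source is at T₀
NF = 32.8 − 27.3 = 5.5 dB

5.5 dB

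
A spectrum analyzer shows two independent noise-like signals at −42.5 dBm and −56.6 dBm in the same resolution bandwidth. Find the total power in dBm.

−42.3 dBm

Convert to linear, add, convert back:
P₁ = 5.62×10⁻⁸ W, P₂ = 2.19×10⁻⁹ W
P_tot = 5.84×10⁻⁸ W → 10 log₁₀(P_tot / 10⁻³) = −42.3 dBm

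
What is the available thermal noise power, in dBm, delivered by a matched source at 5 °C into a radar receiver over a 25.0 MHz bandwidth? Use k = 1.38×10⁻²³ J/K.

T = 5 °C + 273.15 = 278.15 K
P_n = kTB = 1.38×10⁻²³ × 278.15 × 2.50×10⁷ = 9.60×10⁻¹⁴ W
In dBm: 10 log₁₀(9.60×10⁻¹⁴ / 10⁻³) = −100.2 dBm

−100.2 dBm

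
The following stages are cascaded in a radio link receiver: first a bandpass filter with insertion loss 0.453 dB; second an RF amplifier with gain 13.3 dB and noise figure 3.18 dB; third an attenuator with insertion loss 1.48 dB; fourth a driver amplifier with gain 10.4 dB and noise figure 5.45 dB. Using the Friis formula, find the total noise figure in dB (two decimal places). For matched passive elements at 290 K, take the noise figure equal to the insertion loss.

Convert to linear (a loss of L dB is a gain of −L dB): F_i = 10^(NF_i/10), G_i = 10^(G_i,dB/10)
  Stage 1: F_1 = 10^(0.453/10) = 1.110, G_1 = 10^(−0.453/10) = 0.9009
  Stage 2: F_2 = 10^(3.18/10) = 2.080, G_2 = 10^(13.3/10) = 21.38
  Stage 3: F_3 = 10^(1.48/10) = 1.406, G_3 = 10^(−1.48/10) = 0.7112
  Stage 4: F_4 = 10^(5.45/10) = 3.508, G_4 = 10^(10.4/10) = 10.96
Friis cascade:
  F = 1.110 + (2.080 − 1)/0.9009 + (1.406 − 1)/19.26 + (3.508 − 1)/13.70 = 2.512
NF = 10 log₁₀(2.512) = 4.00 dB

4.00 dB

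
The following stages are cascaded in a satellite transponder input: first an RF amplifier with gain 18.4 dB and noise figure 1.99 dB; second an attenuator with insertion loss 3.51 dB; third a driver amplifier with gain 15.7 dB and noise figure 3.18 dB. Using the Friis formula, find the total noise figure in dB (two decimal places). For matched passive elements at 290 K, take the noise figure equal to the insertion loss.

2.13 dB

Convert to linear (a loss of L dB is a gain of −L dB): F_i = 10^(NF_i/10), G_i = 10^(G_i,dB/10)
  Stage 1: F_1 = 10^(1.99/10) = 1.581, G_1 = 10^(18.4/10) = 69.18
  Stage 2: F_2 = 10^(3.51/10) = 2.244, G_2 = 10^(−3.51/10) = 0.4457
  Stage 3: F_3 = 10^(3.18/10) = 2.080, G_3 = 10^(15.7/10) = 37.15
Friis cascade:
  F = 1.581 + (2.244 − 1)/69.18 + (2.080 − 1)/30.83 = 1.634
NF = 10 log₁₀(1.634) = 2.13 dB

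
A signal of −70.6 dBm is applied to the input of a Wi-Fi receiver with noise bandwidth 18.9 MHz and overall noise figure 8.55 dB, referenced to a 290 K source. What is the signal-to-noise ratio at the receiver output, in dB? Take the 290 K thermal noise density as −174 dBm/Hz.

22.1 dB

Noise floor: N = −174 + 10 log₁₀(B) + NF
10 log₁₀(1.89×10⁷) = 72.76 dB
N = −174 + 72.76 + 8.55 = −92.69 dBm
SNR = P_sig − N = −70.6 − (−92.69) = 22.09 dB → 22.1 dB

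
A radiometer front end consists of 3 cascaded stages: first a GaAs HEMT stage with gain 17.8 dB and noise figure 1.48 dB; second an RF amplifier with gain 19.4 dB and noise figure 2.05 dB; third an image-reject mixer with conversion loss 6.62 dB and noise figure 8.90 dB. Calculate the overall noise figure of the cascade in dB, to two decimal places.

Convert to linear (a loss of L dB is a gain of −L dB): F_i = 10^(NF_i/10), G_i = 10^(G_i,dB/10)
  Stage 1: F_1 = 10^(1.48/10) = 1.406, G_1 = 10^(17.8/10) = 60.26
  Stage 2: F_2 = 10^(2.05/10) = 1.603, G_2 = 10^(19.4/10) = 87.10
  Stage 3: F_3 = 10^(8.90/10) = 7.762, G_3 = 10^(−6.62/10) = 0.2178
Friis cascade:
  F = 1.406 + (1.603 − 1)/60.26 + (7.762 − 1)/5248 = 1.417
NF = 10 log₁₀(1.417) = 1.51 dB

1.51 dB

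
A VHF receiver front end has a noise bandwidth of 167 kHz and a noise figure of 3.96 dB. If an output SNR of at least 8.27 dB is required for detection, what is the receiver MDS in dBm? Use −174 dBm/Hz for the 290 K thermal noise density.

Sensitivity = −174 + 10 log₁₀(B) + NF + SNR_min
= −174 + 52.23 + 3.96 + 8.27
= −109.54 dBm → −109.5 dBm

−109.5 dBm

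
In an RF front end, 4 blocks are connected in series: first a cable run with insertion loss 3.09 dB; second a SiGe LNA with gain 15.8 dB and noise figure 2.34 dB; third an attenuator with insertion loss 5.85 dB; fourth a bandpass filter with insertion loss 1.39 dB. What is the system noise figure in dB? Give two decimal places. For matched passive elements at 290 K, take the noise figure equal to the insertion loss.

5.71 dB

Convert to linear (a loss of L dB is a gain of −L dB): F_i = 10^(NF_i/10), G_i = 10^(G_i,dB/10)
  Stage 1: F_1 = 10^(3.09/10) = 2.037, G_1 = 10^(−3.09/10) = 0.4909
  Stage 2: F_2 = 10^(2.34/10) = 1.714, G_2 = 10^(15.8/10) = 38.02
  Stage 3: F_3 = 10^(5.85/10) = 3.846, G_3 = 10^(−5.85/10) = 0.2600
  Stage 4: F_4 = 10^(1.39/10) = 1.377, G_4 = 10^(−1.39/10) = 0.7261
Friis cascade:
  F = 2.037 + (1.714 − 1)/0.4909 + (3.846 − 1)/18.66 + (1.377 − 1)/4.853 = 3.722
NF = 10 log₁₀(3.722) = 5.71 dB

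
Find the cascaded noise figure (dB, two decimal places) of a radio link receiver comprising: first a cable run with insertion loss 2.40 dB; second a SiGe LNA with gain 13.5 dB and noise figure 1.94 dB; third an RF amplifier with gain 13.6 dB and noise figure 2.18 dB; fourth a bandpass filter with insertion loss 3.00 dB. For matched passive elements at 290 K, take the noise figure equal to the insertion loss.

Convert to linear (a loss of L dB is a gain of −L dB): F_i = 10^(NF_i/10), G_i = 10^(G_i,dB/10)
  Stage 1: F_1 = 10^(2.40/10) = 1.738, G_1 = 10^(−2.40/10) = 0.5754
  Stage 2: F_2 = 10^(1.94/10) = 1.563, G_2 = 10^(13.5/10) = 22.39
  Stage 3: F_3 = 10^(2.18/10) = 1.652, G_3 = 10^(13.6/10) = 22.91
  Stage 4: F_4 = 10^(3.00/10) = 1.995, G_4 = 10^(−3.00/10) = 0.5012
Friis cascade:
  F = 1.738 + (1.563 − 1)/0.5754 + (1.652 − 1)/12.88 + (1.995 − 1)/295.1 = 2.770
NF = 10 log₁₀(2.770) = 4.43 dB

4.43 dB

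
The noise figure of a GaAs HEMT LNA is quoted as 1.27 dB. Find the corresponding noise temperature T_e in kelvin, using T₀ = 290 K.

98.5 K

F = 10^(1.27/10) = 1.33968
T_e = (F − 1)·T₀ = (1.33968 − 1) × 290 = 98.5 K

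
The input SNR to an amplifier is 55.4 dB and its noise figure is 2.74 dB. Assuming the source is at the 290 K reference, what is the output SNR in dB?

52.66 dB

By definition F = SNR_in/SNR_out, so in dB: SNR_out = SNR_in − NF
SNR_out = 55.4 − 2.74 = 52.66 dB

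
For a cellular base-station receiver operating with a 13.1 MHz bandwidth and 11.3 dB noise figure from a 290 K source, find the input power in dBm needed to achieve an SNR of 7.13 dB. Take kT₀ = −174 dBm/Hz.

−84.4 dBm

Sensitivity = −174 + 10 log₁₀(B) + NF + SNR_min
= −174 + 71.17 + 11.3 + 7.13
= −84.40 dBm → −84.4 dBm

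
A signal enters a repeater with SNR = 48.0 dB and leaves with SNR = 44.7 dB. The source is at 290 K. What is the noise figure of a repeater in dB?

3.3 dB

NF (dB) = SNR_in(dB) − SNR_out(dB) when the source is at T₀
NF = 48.0 − 44.7 = 3.3 dB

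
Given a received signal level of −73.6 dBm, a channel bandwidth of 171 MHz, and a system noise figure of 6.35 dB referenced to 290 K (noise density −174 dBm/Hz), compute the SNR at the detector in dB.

Noise floor: N = −174 + 10 log₁₀(B) + NF
10 log₁₀(1.71×10⁸) = 82.33 dB
N = −174 + 82.33 + 6.35 = −85.32 dBm
SNR = P_sig − N = −73.6 − (−85.32) = 11.72 dB → 11.7 dB

11.7 dB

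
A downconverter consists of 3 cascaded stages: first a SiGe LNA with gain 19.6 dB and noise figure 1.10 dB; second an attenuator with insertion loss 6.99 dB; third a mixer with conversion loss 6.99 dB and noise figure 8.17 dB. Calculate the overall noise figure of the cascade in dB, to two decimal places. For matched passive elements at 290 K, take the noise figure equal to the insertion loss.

2.14 dB

Convert to linear (a loss of L dB is a gain of −L dB): F_i = 10^(NF_i/10), G_i = 10^(G_i,dB/10)
  Stage 1: F_1 = 10^(1.10/10) = 1.288, G_1 = 10^(19.6/10) = 91.20
  Stage 2: F_2 = 10^(6.99/10) = 5.000, G_2 = 10^(−6.99/10) = 0.2000
  Stage 3: F_3 = 10^(8.17/10) = 6.561, G_3 = 10^(−6.99/10) = 0.2000
Friis cascade:
  F = 1.288 + (5.000 − 1)/91.20 + (6.561 − 1)/18.24 = 1.637
NF = 10 log₁₀(1.637) = 2.14 dB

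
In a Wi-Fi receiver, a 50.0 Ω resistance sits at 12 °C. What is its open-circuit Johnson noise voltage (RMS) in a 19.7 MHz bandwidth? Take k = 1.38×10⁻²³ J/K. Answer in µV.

3.94 µV

T = 12 °C + 273.15 = 285.15 K
V_n = √(4kTRB)
4kTRB = 4 × 1.38×10⁻²³ × 285.15 × 5.00×10¹ × 1.97×10⁷ = 1.55×10⁻¹¹ V²
V_n = √(1.55×10⁻¹¹) = 3.94×10⁻⁶ V = 3.94 µV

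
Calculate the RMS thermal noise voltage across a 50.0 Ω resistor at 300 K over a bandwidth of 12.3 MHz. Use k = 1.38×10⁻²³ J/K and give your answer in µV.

V_n = √(4kTRB)
4kTRB = 4 × 1.38×10⁻²³ × 300 × 5.00×10¹ × 1.23×10⁷ = 1.02×10⁻¹¹ V²
V_n = √(1.02×10⁻¹¹) = 3.19×10⁻⁶ V = 3.19 µV

3.19 µV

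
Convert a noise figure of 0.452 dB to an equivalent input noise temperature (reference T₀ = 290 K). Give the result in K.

F = 10^(0.452/10) = 1.10969
T_e = (F − 1)·T₀ = (1.10969 − 1) × 290 = 31.8 K

31.8 K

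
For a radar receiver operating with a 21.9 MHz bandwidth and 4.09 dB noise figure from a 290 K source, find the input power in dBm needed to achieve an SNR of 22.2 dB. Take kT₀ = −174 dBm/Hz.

Sensitivity = −174 + 10 log₁₀(B) + NF + SNR_min
= −174 + 73.4 + 4.09 + 22.2
= −74.31 dBm → −74.3 dBm

−74.3 dBm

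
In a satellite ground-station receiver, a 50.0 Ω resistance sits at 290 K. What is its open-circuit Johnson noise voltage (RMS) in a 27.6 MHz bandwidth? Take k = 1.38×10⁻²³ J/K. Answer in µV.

4.70 µV

V_n = √(4kTRB)
4kTRB = 4 × 1.38×10⁻²³ × 290 × 5.00×10¹ × 2.76×10⁷ = 2.21×10⁻¹¹ V²
V_n = √(2.21×10⁻¹¹) = 4.70×10⁻⁶ V = 4.70 µV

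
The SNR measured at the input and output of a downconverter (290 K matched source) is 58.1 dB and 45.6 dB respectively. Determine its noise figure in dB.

NF (dB) = SNR_in(dB) − SNR_out(dB) when the source is at T₀
NF = 58.1 − 45.6 = 12.5 dB

12.5 dB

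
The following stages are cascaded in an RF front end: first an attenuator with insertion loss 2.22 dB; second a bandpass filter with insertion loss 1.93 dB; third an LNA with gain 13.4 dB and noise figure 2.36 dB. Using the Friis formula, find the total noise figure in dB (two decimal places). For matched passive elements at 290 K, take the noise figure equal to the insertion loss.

6.51 dB

Convert to linear (a loss of L dB is a gain of −L dB): F_i = 10^(NF_i/10), G_i = 10^(G_i,dB/10)
  Stage 1: F_1 = 10^(2.22/10) = 1.667, G_1 = 10^(−2.22/10) = 0.5998
  Stage 2: F_2 = 10^(1.93/10) = 1.560, G_2 = 10^(−1.93/10) = 0.6412
  Stage 3: F_3 = 10^(2.36/10) = 1.722, G_3 = 10^(13.4/10) = 21.88
Friis cascade:
  F = 1.667 + (1.560 − 1)/0.5998 + (1.722 − 1)/0.3846 = 4.477
NF = 10 log₁₀(4.477) = 6.51 dB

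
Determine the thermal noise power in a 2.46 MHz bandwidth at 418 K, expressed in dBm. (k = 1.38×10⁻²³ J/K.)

P_n = kTB = 1.38×10⁻²³ × 418 × 2.46×10⁶ = 1.42×10⁻¹⁴ W
In dBm: 10 log₁₀(1.42×10⁻¹⁴ / 10⁻³) = −108.5 dBm

−108.5 dBm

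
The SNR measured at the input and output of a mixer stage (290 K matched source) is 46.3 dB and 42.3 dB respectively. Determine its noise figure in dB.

NF (dB) = SNR_in(dB) − SNR_out(dB) when the source is at T₀
NF = 46.3 − 42.3 = 4.0 dB

4.0 dB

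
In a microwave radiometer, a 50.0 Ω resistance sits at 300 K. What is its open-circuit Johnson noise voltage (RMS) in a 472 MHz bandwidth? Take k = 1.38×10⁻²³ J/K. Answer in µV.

V_n = √(4kTRB)
4kTRB = 4 × 1.38×10⁻²³ × 300 × 5.00×10¹ × 4.72×10⁸ = 3.91×10⁻¹⁰ V²
V_n = √(3.91×10⁻¹⁰) = 1.98×10⁻⁵ V = 19.8 µV

19.8 µV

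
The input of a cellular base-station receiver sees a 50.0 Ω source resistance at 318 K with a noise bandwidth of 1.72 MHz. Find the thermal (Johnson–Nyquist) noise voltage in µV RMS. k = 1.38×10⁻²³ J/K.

V_n = √(4kTRB)
4kTRB = 4 × 1.38×10⁻²³ × 318 × 5.00×10¹ × 1.72×10⁶ = 1.51×10⁻¹² V²
V_n = √(1.51×10⁻¹²) = 1.23×10⁻⁶ V = 1.23 µV

1.23 µV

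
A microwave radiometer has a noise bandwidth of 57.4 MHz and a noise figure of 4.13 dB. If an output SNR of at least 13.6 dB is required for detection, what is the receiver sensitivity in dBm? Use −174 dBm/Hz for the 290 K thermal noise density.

−78.7 dBm

Sensitivity = −174 + 10 log₁₀(B) + NF + SNR_min
= −174 + 77.59 + 4.13 + 13.6
= −78.68 dBm → −78.7 dBm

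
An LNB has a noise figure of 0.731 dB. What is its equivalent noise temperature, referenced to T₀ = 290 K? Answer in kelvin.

53.2 K

F = 10^(0.731/10) = 1.18331
T_e = (F − 1)·T₀ = (1.18331 − 1) × 290 = 53.2 K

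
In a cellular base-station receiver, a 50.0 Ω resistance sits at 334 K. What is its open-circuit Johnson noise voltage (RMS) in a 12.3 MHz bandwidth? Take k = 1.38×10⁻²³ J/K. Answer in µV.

3.37 µV

V_n = √(4kTRB)
4kTRB = 4 × 1.38×10⁻²³ × 334 × 5.00×10¹ × 1.23×10⁷ = 1.13×10⁻¹¹ V²
V_n = √(1.13×10⁻¹¹) = 3.37×10⁻⁶ V = 3.37 µV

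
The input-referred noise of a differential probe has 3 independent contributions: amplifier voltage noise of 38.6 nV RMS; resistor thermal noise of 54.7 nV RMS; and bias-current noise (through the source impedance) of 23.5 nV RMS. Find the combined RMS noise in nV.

Uncorrelated sources add in power (mean-square): V_tot = √(ΣV_i²)
V_tot = √[(3.86×10⁻⁸)² + (5.47×10⁻⁸)² + (2.35×10⁻⁸)²] = 7.10×10⁻⁸ V = 71.0 nV

71.0 nV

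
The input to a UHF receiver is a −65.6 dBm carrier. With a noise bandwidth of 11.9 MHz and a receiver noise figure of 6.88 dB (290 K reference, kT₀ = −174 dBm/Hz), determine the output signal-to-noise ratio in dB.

30.8 dB

Noise floor: N = −174 + 10 log₁₀(B) + NF
10 log₁₀(1.19×10⁷) = 70.76 dB
N = −174 + 70.76 + 6.88 = −96.36 dBm
SNR = P_sig − N = −65.6 − (−96.36) = 30.76 dB → 30.8 dB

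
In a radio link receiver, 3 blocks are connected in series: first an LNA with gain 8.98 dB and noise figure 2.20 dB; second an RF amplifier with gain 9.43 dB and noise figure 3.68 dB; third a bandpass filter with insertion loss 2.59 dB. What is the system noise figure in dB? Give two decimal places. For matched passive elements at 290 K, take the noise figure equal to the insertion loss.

2.65 dB

Convert to linear (a loss of L dB is a gain of −L dB): F_i = 10^(NF_i/10), G_i = 10^(G_i,dB/10)
  Stage 1: F_1 = 10^(2.20/10) = 1.660, G_1 = 10^(8.98/10) = 7.907
  Stage 2: F_2 = 10^(3.68/10) = 2.333, G_2 = 10^(9.43/10) = 8.770
  Stage 3: F_3 = 10^(2.59/10) = 1.816, G_3 = 10^(−2.59/10) = 0.5508
Friis cascade:
  F = 1.660 + (2.333 − 1)/7.907 + (1.816 − 1)/69.34 = 1.840
NF = 10 log₁₀(1.840) = 2.65 dB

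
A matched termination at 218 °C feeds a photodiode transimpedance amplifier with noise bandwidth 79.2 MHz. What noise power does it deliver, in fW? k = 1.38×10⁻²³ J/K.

T = 218 °C + 273.15 = 491.15 K
P_n = kTB = 1.38×10⁻²³ × 491.15 × 7.92×10⁷ = 5.37×10⁻¹³ W = 537 fW

537 fW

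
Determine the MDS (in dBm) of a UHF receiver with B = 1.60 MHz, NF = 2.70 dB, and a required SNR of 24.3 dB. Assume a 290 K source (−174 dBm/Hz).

Sensitivity = −174 + 10 log₁₀(B) + NF + SNR_min
= −174 + 62.04 + 2.70 + 24.3
= −84.96 dBm → −85.0 dBm

−85.0 dBm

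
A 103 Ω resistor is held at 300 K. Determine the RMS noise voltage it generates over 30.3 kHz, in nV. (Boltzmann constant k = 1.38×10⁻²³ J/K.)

V_n = √(4kTRB)
4kTRB = 4 × 1.38×10⁻²³ × 300 × 1.03×10² × 3.03×10⁴ = 5.17×10⁻¹⁴ V²
V_n = √(5.17×10⁻¹⁴) = 2.27×10⁻⁷ V = 227 nV

227 nV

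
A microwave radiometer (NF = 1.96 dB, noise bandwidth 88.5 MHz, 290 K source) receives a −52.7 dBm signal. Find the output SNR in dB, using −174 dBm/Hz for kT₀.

Noise floor: N = −174 + 10 log₁₀(B) + NF
10 log₁₀(8.85×10⁷) = 79.47 dB
N = −174 + 79.47 + 1.96 = −92.57 dBm
SNR = P_sig − N = −52.7 − (−92.57) = 39.87 dB → 39.9 dB

39.9 dB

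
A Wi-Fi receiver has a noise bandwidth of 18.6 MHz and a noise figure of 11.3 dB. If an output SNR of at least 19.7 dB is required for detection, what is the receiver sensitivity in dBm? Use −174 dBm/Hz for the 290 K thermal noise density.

Sensitivity = −174 + 10 log₁₀(B) + NF + SNR_min
= −174 + 72.7 + 11.3 + 19.7
= −70.3 dBm → −70.3 dBm

−70.3 dBm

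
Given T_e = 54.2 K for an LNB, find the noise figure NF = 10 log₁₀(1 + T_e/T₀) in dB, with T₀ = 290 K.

F = 1 + T_e/T₀ = 1 + 54.2/290 = 1.1869
NF = 10 log₁₀(1.1869) = 0.744 dB

0.744 dB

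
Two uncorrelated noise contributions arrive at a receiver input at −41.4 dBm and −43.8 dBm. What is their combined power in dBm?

Convert to linear, add, convert back:
P₁ = 7.24×10⁻⁸ W, P₂ = 4.17×10⁻⁸ W
P_tot = 1.14×10⁻⁷ W → 10 log₁₀(P_tot / 10⁻³) = −39.4 dBm

−39.4 dBm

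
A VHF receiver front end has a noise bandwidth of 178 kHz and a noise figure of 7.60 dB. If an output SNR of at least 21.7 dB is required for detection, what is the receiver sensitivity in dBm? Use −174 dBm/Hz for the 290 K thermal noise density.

Sensitivity = −174 + 10 log₁₀(B) + NF + SNR_min
= −174 + 52.5 + 7.60 + 21.7
= −92.20 dBm → −92.2 dBm

−92.2 dBm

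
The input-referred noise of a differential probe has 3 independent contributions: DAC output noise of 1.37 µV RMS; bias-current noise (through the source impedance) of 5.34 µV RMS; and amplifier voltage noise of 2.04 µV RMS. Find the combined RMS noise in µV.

5.88 µV

Uncorrelated sources add in power (mean-square): V_tot = √(ΣV_i²)
V_tot = √[(1.37×10⁻⁶)² + (5.34×10⁻⁶)² + (2.04×10⁻⁶)²] = 5.88×10⁻⁶ V = 5.88 µV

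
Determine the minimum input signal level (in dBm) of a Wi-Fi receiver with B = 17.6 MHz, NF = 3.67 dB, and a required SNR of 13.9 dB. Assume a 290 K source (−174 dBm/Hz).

Sensitivity = −174 + 10 log₁₀(B) + NF + SNR_min
= −174 + 72.46 + 3.67 + 13.9
= −83.97 dBm → −84.0 dBm

−84.0 dBm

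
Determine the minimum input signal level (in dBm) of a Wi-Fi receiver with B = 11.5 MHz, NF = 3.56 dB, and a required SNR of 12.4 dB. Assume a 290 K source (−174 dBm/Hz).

Sensitivity = −174 + 10 log₁₀(B) + NF + SNR_min
= −174 + 70.61 + 3.56 + 12.4
= −87.43 dBm → −87.4 dBm

−87.4 dBm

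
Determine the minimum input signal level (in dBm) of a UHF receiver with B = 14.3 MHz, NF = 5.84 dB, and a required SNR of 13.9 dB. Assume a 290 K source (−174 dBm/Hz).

Sensitivity = −174 + 10 log₁₀(B) + NF + SNR_min
= −174 + 71.55 + 5.84 + 13.9
= −82.71 dBm → −82.7 dBm

−82.7 dBm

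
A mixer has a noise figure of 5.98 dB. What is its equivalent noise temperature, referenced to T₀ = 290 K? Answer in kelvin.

859 K

F = 10^(5.98/10) = 3.96278
T_e = (F − 1)·T₀ = (3.96278 − 1) × 290 = 859 K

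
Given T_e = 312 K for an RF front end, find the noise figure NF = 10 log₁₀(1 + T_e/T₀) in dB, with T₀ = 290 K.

3.17 dB

F = 1 + T_e/T₀ = 1 + 312/290 = 2.07586
NF = 10 log₁₀(2.07586) = 3.17 dB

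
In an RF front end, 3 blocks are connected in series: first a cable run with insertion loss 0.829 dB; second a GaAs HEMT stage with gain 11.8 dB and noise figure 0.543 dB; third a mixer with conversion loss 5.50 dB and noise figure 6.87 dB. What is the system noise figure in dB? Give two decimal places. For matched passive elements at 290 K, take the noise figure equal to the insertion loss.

Convert to linear (a loss of L dB is a gain of −L dB): F_i = 10^(NF_i/10), G_i = 10^(G_i,dB/10)
  Stage 1: F_1 = 10^(0.829/10) = 1.210, G_1 = 10^(−0.829/10) = 0.8262
  Stage 2: F_2 = 10^(0.543/10) = 1.133, G_2 = 10^(11.8/10) = 15.14
  Stage 3: F_3 = 10^(6.87/10) = 4.864, G_3 = 10^(−5.50/10) = 0.2818
Friis cascade:
  F = 1.210 + (1.133 − 1)/0.8262 + (4.864 − 1)/12.51 = 1.681
NF = 10 log₁₀(1.681) = 2.25 dB

2.25 dB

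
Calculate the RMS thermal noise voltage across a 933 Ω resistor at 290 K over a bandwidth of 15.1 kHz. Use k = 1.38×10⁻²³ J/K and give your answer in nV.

475 nV

V_n = √(4kTRB)
4kTRB = 4 × 1.38×10⁻²³ × 290 × 9.33×10² × 1.51×10⁴ = 2.26×10⁻¹³ V²
V_n = √(2.26×10⁻¹³) = 4.75×10⁻⁷ V = 475 nV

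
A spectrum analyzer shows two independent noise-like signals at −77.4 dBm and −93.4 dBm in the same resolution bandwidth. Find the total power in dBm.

Convert to linear, add, convert back:
P₁ = 1.82×10⁻¹¹ W, P₂ = 4.57×10⁻¹³ W
P_tot = 1.87×10⁻¹¹ W → 10 log₁₀(P_tot / 10⁻³) = −77.3 dBm

−77.3 dBm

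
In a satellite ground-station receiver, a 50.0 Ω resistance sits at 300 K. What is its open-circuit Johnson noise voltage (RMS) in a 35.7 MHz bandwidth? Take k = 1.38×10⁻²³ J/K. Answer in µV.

5.44 µV

V_n = √(4kTRB)
4kTRB = 4 × 1.38×10⁻²³ × 300 × 5.00×10¹ × 3.57×10⁷ = 2.96×10⁻¹¹ V²
V_n = √(2.96×10⁻¹¹) = 5.44×10⁻⁶ V = 5.44 µV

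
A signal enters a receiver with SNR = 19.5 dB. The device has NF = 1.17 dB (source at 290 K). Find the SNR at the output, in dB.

18.33 dB

By definition F = SNR_in/SNR_out, so in dB: SNR_out = SNR_in − NF
SNR_out = 19.5 − 1.17 = 18.33 dB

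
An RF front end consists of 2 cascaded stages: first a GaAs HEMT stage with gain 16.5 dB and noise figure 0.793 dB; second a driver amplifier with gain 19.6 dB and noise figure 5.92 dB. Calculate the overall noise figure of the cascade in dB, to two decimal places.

Convert to linear (a loss of L dB is a gain of −L dB): F_i = 10^(NF_i/10), G_i = 10^(G_i,dB/10)
  Stage 1: F_1 = 10^(0.793/10) = 1.200, G_1 = 10^(16.5/10) = 44.67
  Stage 2: F_2 = 10^(5.92/10) = 3.908, G_2 = 10^(19.6/10) = 91.20
Friis cascade:
  F = 1.200 + (3.908 − 1)/44.67 = 1.265
NF = 10 log₁₀(1.265) = 1.02 dB

1.02 dB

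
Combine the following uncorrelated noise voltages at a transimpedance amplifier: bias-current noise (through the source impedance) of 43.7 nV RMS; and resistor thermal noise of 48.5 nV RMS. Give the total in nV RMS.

65.3 nV

Uncorrelated sources add in power (mean-square): V_tot = √(ΣV_i²)
V_tot = √[(4.37×10⁻⁸)² + (4.85×10⁻⁸)²] = 6.53×10⁻⁸ V = 65.3 nV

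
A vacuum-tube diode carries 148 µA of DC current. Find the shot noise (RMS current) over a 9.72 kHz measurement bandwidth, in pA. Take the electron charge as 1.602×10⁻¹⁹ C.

679 pA

I_n = √(2qI·B)
2qI·B = 2 × 1.602×10⁻¹⁹ × 1.48×10⁻⁴ × 9.72×10³ = 4.61×10⁻¹⁹ A²
I_n = √(4.61×10⁻¹⁹) = 6.79×10⁻¹⁰ A = 679 pA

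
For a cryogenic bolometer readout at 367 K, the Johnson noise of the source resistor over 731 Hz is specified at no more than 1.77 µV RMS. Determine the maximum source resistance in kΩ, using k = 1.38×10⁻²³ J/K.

Johnson–Nyquist: V_n = √(4kTRB) ⇒ R = V_n² / (4kTB)
4kTB = 4 × 1.38×10⁻²³ × 367 × 7.31×10² = 1.48×10⁻¹⁷
R = (1.77×10⁻⁶)² / 1.48×10⁻¹⁷ = 2.12×10⁵ Ω = 212 kΩ

212 kΩ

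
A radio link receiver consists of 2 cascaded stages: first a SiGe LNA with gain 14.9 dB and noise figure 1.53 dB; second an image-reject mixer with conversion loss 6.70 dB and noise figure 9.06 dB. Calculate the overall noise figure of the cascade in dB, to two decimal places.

Convert to linear (a loss of L dB is a gain of −L dB): F_i = 10^(NF_i/10), G_i = 10^(G_i,dB/10)
  Stage 1: F_1 = 10^(1.53/10) = 1.422, G_1 = 10^(14.9/10) = 30.90
  Stage 2: F_2 = 10^(9.06/10) = 8.054, G_2 = 10^(−6.70/10) = 0.2138
Friis cascade:
  F = 1.422 + (8.054 − 1)/30.90 = 1.651
NF = 10 log₁₀(1.651) = 2.18 dB

2.18 dB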